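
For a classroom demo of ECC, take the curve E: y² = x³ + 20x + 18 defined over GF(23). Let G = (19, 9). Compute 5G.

(19, 9)

Double-and-add on 5 = (101)₂. Start with G = (19, 9) for the leading 1-bit.
double: tangent at (19, 9): λ = (3·19² + 20)/(2·9) ≡ 22/18. 18⁻¹ ≡ 9 (mod 23), so λ ≡ 22·9 ≡ 14.
  x = λ² - 19 - 19 = 196 - 38 ≡ 20; y = λ·(19 - 20) - 9 ≡ 0. → (20, 0)
double: (20, 0) + (20, 0): same x and y₁ ≡ -y₂, so the sum is O.
add G: O + (19, 9) = (19, 9) (identity).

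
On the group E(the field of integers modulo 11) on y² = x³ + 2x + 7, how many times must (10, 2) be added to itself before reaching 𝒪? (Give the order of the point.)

2P: tangent at (10, 2): λ = (3·10² + 2)/(2·2) ≡ 5/4. 4⁻¹ ≡ 3 (mod 11) since 4·3 = 12 ≡ 1, so λ ≡ 5·3 ≡ 4.
  x = λ² - 10 - 10 = 16 - 20 ≡ 7; y = λ·(10 - 7) - 2 ≡ 10. → (7, 10)
3P: (7, 10) + (10, 2). λ = (2 - 10)/(10 - 7) ≡ 3/3 mod 11. 3⁻¹ ≡ 4 (mod 11), so λ ≡ 1.
  x = λ² - 7 - 10 = 1 - 17 ≡ 6; y = λ·(7 - 6) - 10 ≡ 2. → (6, 2)
4P: (6, 2) + (10, 2). λ = (2 - 2)/(10 - 6) ≡ 0/4 mod 11. 4⁻¹ ≡ 3 (mod 11), so λ ≡ 0.
  x = λ² - 6 - 10 = 0 - 16 ≡ 6; y = λ·(6 - 6) - 2 ≡ 9. → (6, 9)
5P: (6, 9) + (10, 2). λ = (2 - 9)/(10 - 6) ≡ 4/4 mod 11. 4⁻¹ ≡ 3 (mod 11), so λ ≡ 1.
  x = λ² - 6 - 10 = 1 - 16 ≡ 7; y = λ·(6 - 7) - 9 ≡ 1. → (7, 1)
6P: (7, 1) + (10, 2). λ = (2 - 1)/(10 - 7) ≡ 1/3 mod 11. 3⁻¹ ≡ 4 (mod 11), so λ ≡ 4.
  x = λ² - 7 - 10 = 16 - 17 ≡ 10; y = λ·(7 - 10) - 1 ≡ 9. → (10, 9)
7P: (10, 9) + (10, 2): same x and y₁ ≡ -y₂, so the sum is 𝒪.
7P = 𝒪, so the order is 7.

7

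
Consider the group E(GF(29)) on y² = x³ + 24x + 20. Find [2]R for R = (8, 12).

tangent at (8, 12): λ = (3·8² + 24)/(2·12) ≡ 13/24. 24⁻¹ ≡ 23 (mod 29), so λ ≡ 13·23 ≡ 9.
  x = λ² - 8 - 8 = 81 - 16 ≡ 7; y = λ·(8 - 7) - 12 ≡ 26. → (7, 26)

(7, 26)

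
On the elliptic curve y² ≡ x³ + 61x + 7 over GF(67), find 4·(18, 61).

(4, 28)

Write G = (18, 61).
Repeated addition: build up to 4G.
2G: tangent at (18, 61): λ = (3·18² + 61)/(2·61) ≡ 28/55. 55⁻¹ ≡ 39 (mod 67) since 55·39 = 2145 ≡ 1, so λ ≡ 28·39 ≡ 20.
  x = λ² - 18 - 18 = 400 - 36 ≡ 29; y = λ·(18 - 29) - 61 ≡ 54. → (29, 54)
3G: (29, 54) + (18, 61). λ = (61 - 54)/(18 - 29) ≡ 7/56 mod 67. 56⁻¹ ≡ 6 (mod 67) since 56·6 = 336 ≡ 1, so λ ≡ 42.
  x = λ² - 29 - 18 = 1764 - 47 ≡ 42; y = λ·(29 - 42) - 54 ≡ 3. → (42, 3)
4G: (42, 3) + (18, 61). λ = (61 - 3)/(18 - 42) ≡ 58/43 mod 67. 43⁻¹ ≡ 53 (mod 67), so λ ≡ 59.
  x = λ² - 42 - 18 = 3481 - 60 ≡ 4; y = λ·(42 - 4) - 3 ≡ 28. → (4, 28)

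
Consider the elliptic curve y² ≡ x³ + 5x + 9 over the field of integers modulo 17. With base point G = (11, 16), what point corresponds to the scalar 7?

(1, 10)

Repeated addition: build up to 7G.
2G: tangent at (11, 16): λ = (3·11² + 5)/(2·16) ≡ 11/15. 15⁻¹ ≡ 8 (mod 17), so λ ≡ 11·8 ≡ 3.
  x = λ² - 11 - 11 = 9 - 22 ≡ 4; y = λ·(11 - 4) - 16 ≡ 5. → (4, 5)
3G: (4, 5) + (11, 16). λ = (16 - 5)/(11 - 4) ≡ 11/7 mod 17. 7⁻¹ ≡ 5 (mod 17), so λ ≡ 4.
  x = λ² - 4 - 11 = 16 - 15 ≡ 1; y = λ·(4 - 1) - 5 ≡ 7. → (1, 7)
4G: (1, 7) + (11, 16). λ = (16 - 7)/(11 - 1) ≡ 9/10 mod 17. 10⁻¹ ≡ 12 (mod 17), so λ ≡ 6.
  x = λ² - 1 - 11 = 36 - 12 ≡ 7; y = λ·(1 - 7) - 7 ≡ 8. → (7, 8)
5G: (7, 8) + (11, 16). λ = (16 - 8)/(11 - 7) ≡ 8/4 mod 17. 4⁻¹ ≡ 13 (mod 17), so λ ≡ 2.
  x = λ² - 7 - 11 = 4 - 18 ≡ 3; y = λ·(7 - 3) - 8 ≡ 0. → (3, 0)
6G: (3, 0) + (11, 16). λ = (16 - 0)/(11 - 3) ≡ 16/8 mod 17. 8⁻¹ ≡ 15 (mod 17) since 8·15 = 120 ≡ 1, so λ ≡ 2.
  x = λ² - 3 - 11 = 4 - 14 ≡ 7; y = λ·(3 - 7) - 0 ≡ 9. → (7, 9)
7G: (7, 9) + (11, 16). λ = (16 - 9)/(11 - 7) ≡ 7/4 mod 17. 4⁻¹ ≡ 13 (mod 17), so λ ≡ 6.
  x = λ² - 7 - 11 = 36 - 18 ≡ 1; y = λ·(7 - 1) - 9 ≡ 10. → (1, 10)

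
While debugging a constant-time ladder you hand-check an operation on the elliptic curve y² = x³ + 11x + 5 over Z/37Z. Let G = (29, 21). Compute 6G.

(6, 19)

Repeated addition: build up to 6G.
2G: tangent at (29, 21): λ = (3·29² + 11)/(2·21) ≡ 18/5. 5⁻¹ ≡ 15 (mod 37), so λ ≡ 18·15 ≡ 11.
  x = λ² - 29 - 29 = 121 - 58 ≡ 26; y = λ·(29 - 26) - 21 ≡ 12. → (26, 12)
3G: (26, 12) + (29, 21). λ = (21 - 12)/(29 - 26) ≡ 9/3 mod 37. 3⁻¹ ≡ 25 (mod 37) since 3·25 = 75 ≡ 1, so λ ≡ 3.
  x = λ² - 26 - 29 = 9 - 55 ≡ 28; y = λ·(26 - 28) - 12 ≡ 19. → (28, 19)
4G: (28, 19) + (29, 21). λ = (21 - 19)/(29 - 28) ≡ 2/1 mod 37. 1⁻¹ ≡ 1 (mod 37) since 1·1 = 1 ≡ 1, so λ ≡ 2.
  x = λ² - 28 - 29 = 4 - 57 ≡ 21; y = λ·(28 - 21) - 19 ≡ 32. → (21, 32)
5G: (21, 32) + (29, 21). λ = (21 - 32)/(29 - 21) ≡ 26/8 mod 37. 8⁻¹ ≡ 14 (mod 37), so λ ≡ 31.
  x = λ² - 21 - 29 = 961 - 50 ≡ 23; y = λ·(21 - 23) - 32 ≡ 17. → (23, 17)
6G: (23, 17) + (29, 21). λ = (21 - 17)/(29 - 23) ≡ 4/6 mod 37. 6⁻¹ ≡ 31 (mod 37) since 6·31 = 186 ≡ 1, so λ ≡ 13.
  x = λ² - 23 - 29 = 169 - 52 ≡ 6; y = λ·(23 - 6) - 17 ≡ 19. → (6, 19)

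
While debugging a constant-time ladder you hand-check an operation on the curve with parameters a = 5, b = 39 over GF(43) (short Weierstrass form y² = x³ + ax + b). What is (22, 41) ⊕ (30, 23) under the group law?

(22, 41) + (30, 23). λ = (23 - 41)/(30 - 22) ≡ 25/8 mod 43. 8⁻¹ ≡ 27 (mod 43), so λ ≡ 30.
  x = λ² - 22 - 30 = 900 - 52 ≡ 31; y = λ·(22 - 31) - 41 ≡ 33. → (31, 33)

(31, 33)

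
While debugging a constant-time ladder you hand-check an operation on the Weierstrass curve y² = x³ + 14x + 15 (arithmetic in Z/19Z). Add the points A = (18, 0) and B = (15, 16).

(6, 12)

(18, 0) + (15, 16). λ = (16 - 0)/(15 - 18) ≡ 16/16 mod 19. 16⁻¹ ≡ 6 (mod 19) since 16·6 = 96 ≡ 1, so λ ≡ 1.
  x = λ² - 18 - 15 = 1 - 33 ≡ 6; y = λ·(18 - 6) - 0 ≡ 12. → (6, 12)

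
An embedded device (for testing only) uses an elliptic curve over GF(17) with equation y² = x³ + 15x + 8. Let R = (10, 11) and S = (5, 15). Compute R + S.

(4, 8)

(10, 11) + (5, 15). λ = (15 - 11)/(5 - 10) ≡ 4/12 mod 17. 12⁻¹ ≡ 10 (mod 17), so λ ≡ 6.
  x = λ² - 10 - 5 = 36 - 15 ≡ 4; y = λ·(10 - 4) - 11 ≡ 8. → (4, 8)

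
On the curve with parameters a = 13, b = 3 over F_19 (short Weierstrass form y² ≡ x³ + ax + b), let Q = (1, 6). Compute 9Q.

(17, 11)

Repeated addition: build up to 9Q.
2Q: tangent at (1, 6): λ = (3·1² + 13)/(2·6) ≡ 16/12. 12⁻¹ ≡ 8 (mod 19) since 12·8 = 96 ≡ 1, so λ ≡ 16·8 ≡ 14.
  x = λ² - 1 - 1 = 196 - 2 ≡ 4; y = λ·(1 - 4) - 6 ≡ 9. → (4, 9)
3Q: (4, 9) + (1, 6). λ = (6 - 9)/(1 - 4) ≡ 16/16 mod 19. 16⁻¹ ≡ 6 (mod 19) since 16·6 = 96 ≡ 1, so λ ≡ 1.
  x = λ² - 4 - 1 = 1 - 5 ≡ 15; y = λ·(4 - 15) - 9 ≡ 18. → (15, 18)
4Q: (15, 18) + (1, 6). λ = (6 - 18)/(1 - 15) ≡ 7/5 mod 19. 5⁻¹ ≡ 4 (mod 19), so λ ≡ 9.
  x = λ² - 15 - 1 = 81 - 16 ≡ 8; y = λ·(15 - 8) - 18 ≡ 7. → (8, 7)
5Q: (8, 7) + (1, 6). λ = (6 - 7)/(1 - 8) ≡ 18/12 mod 19. 12⁻¹ ≡ 8 (mod 19) since 12·8 = 96 ≡ 1, so λ ≡ 11.
  x = λ² - 8 - 1 = 121 - 9 ≡ 17; y = λ·(8 - 17) - 7 ≡ 8. → (17, 8)
6Q: (17, 8) + (1, 6). λ = (6 - 8)/(1 - 17) ≡ 17/3 mod 19. 3⁻¹ ≡ 13 (mod 19), so λ ≡ 12.
  x = λ² - 17 - 1 = 144 - 18 ≡ 12; y = λ·(17 - 12) - 8 ≡ 14. → (12, 14)
7Q: (12, 14) + (1, 6). λ = (6 - 14)/(1 - 12) ≡ 11/8 mod 19. 8⁻¹ ≡ 12 (mod 19), so λ ≡ 18.
  x = λ² - 12 - 1 = 324 - 13 ≡ 7; y = λ·(12 - 7) - 14 ≡ 0. → (7, 0)
8Q: (7, 0) + (1, 6). λ = (6 - 0)/(1 - 7) ≡ 6/13 mod 19. 13⁻¹ ≡ 3 (mod 19), so λ ≡ 18.
  x = λ² - 7 - 1 = 324 - 8 ≡ 12; y = λ·(7 - 12) - 0 ≡ 5. → (12, 5)
9Q: (12, 5) + (1, 6). λ = (6 - 5)/(1 - 12) ≡ 1/8 mod 19. 8⁻¹ ≡ 12 (mod 19), so λ ≡ 12.
  x = λ² - 12 - 1 = 144 - 13 ≡ 17; y = λ·(12 - 17) - 5 ≡ 11. → (17, 11)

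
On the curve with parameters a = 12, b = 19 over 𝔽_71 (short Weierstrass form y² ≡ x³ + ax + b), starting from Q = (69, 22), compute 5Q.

(0, 27)

Double-and-add on 5 = (101)₂. Start with Q = (69, 22) for the leading 1-bit.
double: tangent at (69, 22): λ = (3·69² + 12)/(2·22) ≡ 24/44. 44⁻¹ ≡ 21 (mod 71), so λ ≡ 24·21 ≡ 7.
  x = λ² - 69 - 69 = 49 - 138 ≡ 53; y = λ·(69 - 53) - 22 ≡ 19. → (53, 19)
double: tangent at (53, 19): λ = (3·53² + 12)/(2·19) ≡ 61/38. 38⁻¹ ≡ 43 (mod 71) since 38·43 = 1634 ≡ 1, so λ ≡ 61·43 ≡ 67.
  x = λ² - 53 - 53 = 4489 - 106 ≡ 52; y = λ·(53 - 52) - 19 ≡ 48. → (52, 48)
add Q: (52, 48) + (69, 22). λ = (22 - 48)/(69 - 52) ≡ 45/17 mod 71. 17⁻¹ ≡ 46 (mod 71), so λ ≡ 11.
  x = λ² - 52 - 69 = 121 - 121 ≡ 0; y = λ·(52 - 0) - 48 ≡ 27. → (0, 27)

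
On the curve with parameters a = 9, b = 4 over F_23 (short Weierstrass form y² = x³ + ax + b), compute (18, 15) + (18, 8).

The two points share x = 18 and their y-coordinates satisfy 15 + 8 ≡ 0 (mod 23), so they are inverses. Their sum is the point at infinity.

O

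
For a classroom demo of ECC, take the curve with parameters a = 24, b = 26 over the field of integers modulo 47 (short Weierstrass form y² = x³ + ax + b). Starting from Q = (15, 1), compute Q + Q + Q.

(12, 16)

Repeated addition: build up to 3Q.
2Q: tangent at (15, 1): λ = (3·15² + 24)/(2·1) ≡ 41/2. 2⁻¹ ≡ 24 (mod 47), so λ ≡ 41·24 ≡ 44.
  x = λ² - 15 - 15 = 1936 - 30 ≡ 26; y = λ·(15 - 26) - 1 ≡ 32. → (26, 32)
3Q: (26, 32) + (15, 1). λ = (1 - 32)/(15 - 26) ≡ 16/36 mod 47. 36⁻¹ ≡ 17 (mod 47) since 36·17 = 612 ≡ 1, so λ ≡ 37.
  x = λ² - 26 - 15 = 1369 - 41 ≡ 12; y = λ·(26 - 12) - 32 ≡ 16. → (12, 16)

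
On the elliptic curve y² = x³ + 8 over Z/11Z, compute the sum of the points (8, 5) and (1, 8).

(8, 5) + (1, 8). λ = (8 - 5)/(1 - 8) ≡ 3/4 mod 11. 4⁻¹ ≡ 3 (mod 11) since 4·3 = 12 ≡ 1, so λ ≡ 9.
  x = λ² - 8 - 1 = 81 - 9 ≡ 6; y = λ·(8 - 6) - 5 ≡ 2. → (6, 2)

(6, 2)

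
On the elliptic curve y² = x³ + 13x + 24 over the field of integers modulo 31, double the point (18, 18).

(23, 20)

tangent at (18, 18): λ = (3·18² + 13)/(2·18) ≡ 24/5. 5⁻¹ ≡ 25 (mod 31) since 5·25 = 125 ≡ 1, so λ ≡ 24·25 ≡ 11.
  x = λ² - 18 - 18 = 121 - 36 ≡ 23; y = λ·(18 - 23) - 18 ≡ 20. → (23, 20)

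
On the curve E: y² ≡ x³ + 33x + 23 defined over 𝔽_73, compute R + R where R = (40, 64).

(16, 62)

tangent at (40, 64): λ = (3·40² + 33)/(2·64) ≡ 15/55. 55⁻¹ ≡ 4 (mod 73) since 55·4 = 220 ≡ 1, so λ ≡ 15·4 ≡ 60.
  x = λ² - 40 - 40 = 3600 - 80 ≡ 16; y = λ·(40 - 16) - 64 ≡ 62. → (16, 62)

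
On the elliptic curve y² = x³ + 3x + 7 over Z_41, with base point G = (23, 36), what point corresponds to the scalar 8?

(12, 34)

Double-and-add on 8 = (1000)₂. Start with G = (23, 36) for the leading 1-bit.
double: tangent at (23, 36): λ = (3·23² + 3)/(2·36) ≡ 32/31. 31⁻¹ ≡ 4 (mod 41), so λ ≡ 32·4 ≡ 5.
  x = λ² - 23 - 23 = 25 - 46 ≡ 20; y = λ·(23 - 20) - 36 ≡ 20. → (20, 20)
double: tangent at (20, 20): λ = (3·20² + 3)/(2·20) ≡ 14/40. 40⁻¹ ≡ 40 (mod 41) since 40·40 = 1600 ≡ 1, so λ ≡ 14·40 ≡ 27.
  x = λ² - 20 - 20 = 729 - 40 ≡ 33; y = λ·(20 - 33) - 20 ≡ 39. → (33, 39)
double: tangent at (33, 39): λ = (3·33² + 3)/(2·39) ≡ 31/37. 37⁻¹ ≡ 10 (mod 41) since 37·10 = 370 ≡ 1, so λ ≡ 31·10 ≡ 23.
  x = λ² - 33 - 33 = 529 - 66 ≡ 12; y = λ·(33 - 12) - 39 ≡ 34. → (12, 34)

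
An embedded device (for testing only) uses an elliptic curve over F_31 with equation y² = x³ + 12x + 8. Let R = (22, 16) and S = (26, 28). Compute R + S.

(23, 12)

(22, 16) + (26, 28). λ = (28 - 16)/(26 - 22) ≡ 12/4 mod 31. 4⁻¹ ≡ 8 (mod 31), so λ ≡ 3.
  x = λ² - 22 - 26 = 9 - 48 ≡ 23; y = λ·(22 - 23) - 16 ≡ 12. → (23, 12)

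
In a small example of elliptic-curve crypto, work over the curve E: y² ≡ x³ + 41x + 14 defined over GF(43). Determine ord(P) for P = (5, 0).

2

2P: (5, 0) + (5, 0): same x and y₁ ≡ -y₂, so the sum is the point at infinity.
2P = the point at infinity, so the order is 2.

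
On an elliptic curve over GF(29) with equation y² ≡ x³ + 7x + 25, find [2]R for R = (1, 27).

tangent at (1, 27): λ = (3·1² + 7)/(2·27) ≡ 10/25. 25⁻¹ ≡ 7 (mod 29), so λ ≡ 10·7 ≡ 12.
  x = λ² - 1 - 1 = 144 - 2 ≡ 26; y = λ·(1 - 26) - 27 ≡ 21. → (26, 21)

(26, 21)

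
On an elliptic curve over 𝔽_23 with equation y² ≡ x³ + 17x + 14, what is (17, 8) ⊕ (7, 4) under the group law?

(1, 3)

(17, 8) + (7, 4). λ = (4 - 8)/(7 - 17) ≡ 19/13 mod 23. 13⁻¹ ≡ 16 (mod 23), so λ ≡ 5.
  x = λ² - 17 - 7 = 25 - 24 ≡ 1; y = λ·(17 - 1) - 8 ≡ 3. → (1, 3)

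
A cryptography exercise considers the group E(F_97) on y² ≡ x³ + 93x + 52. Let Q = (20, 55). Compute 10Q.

Double-and-add on 10 = (1010)₂. Start with Q = (20, 55) for the leading 1-bit.
double: tangent at (20, 55): λ = (3·20² + 93)/(2·55) ≡ 32/13. 13⁻¹ ≡ 15 (mod 97), so λ ≡ 32·15 ≡ 92.
  x = λ² - 20 - 20 = 8464 - 40 ≡ 82; y = λ·(20 - 82) - 55 ≡ 61. → (82, 61)
double: tangent at (82, 61): λ = (3·82² + 93)/(2·61) ≡ 89/25. 25⁻¹ ≡ 66 (mod 97) since 25·66 = 1650 ≡ 1, so λ ≡ 89·66 ≡ 54.
  x = λ² - 82 - 82 = 2916 - 164 ≡ 36; y = λ·(82 - 36) - 61 ≡ 95. → (36, 95)
add Q: (36, 95) + (20, 55). λ = (55 - 95)/(20 - 36) ≡ 57/81 mod 97. 81⁻¹ ≡ 6 (mod 97), so λ ≡ 51.
  x = λ² - 36 - 20 = 2601 - 56 ≡ 23; y = λ·(36 - 23) - 95 ≡ 83. → (23, 83)
double: tangent at (23, 83): λ = (3·23² + 93)/(2·83) ≡ 31/69. 69⁻¹ ≡ 45 (mod 97), so λ ≡ 31·45 ≡ 37.
  x = λ² - 23 - 23 = 1369 - 46 ≡ 62; y = λ·(23 - 62) - 83 ≡ 26. → (62, 26)

(62, 26)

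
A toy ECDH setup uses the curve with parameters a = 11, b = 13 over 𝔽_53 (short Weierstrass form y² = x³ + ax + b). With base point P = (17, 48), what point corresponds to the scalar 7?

Double-and-add on 7 = (111)₂. Start with P = (17, 48) for the leading 1-bit.
double: tangent at (17, 48): λ = (3·17² + 11)/(2·48) ≡ 30/43. 43⁻¹ ≡ 37 (mod 53), so λ ≡ 30·37 ≡ 50.
  x = λ² - 17 - 17 = 2500 - 34 ≡ 28; y = λ·(17 - 28) - 48 ≡ 38. → (28, 38)
add P: (28, 38) + (17, 48). λ = (48 - 38)/(17 - 28) ≡ 10/42 mod 53. 42⁻¹ ≡ 24 (mod 53) since 42·24 = 1008 ≡ 1, so λ ≡ 28.
  x = λ² - 28 - 17 = 784 - 45 ≡ 50; y = λ·(28 - 50) - 38 ≡ 35. → (50, 35)
double: tangent at (50, 35): λ = (3·50² + 11)/(2·35) ≡ 38/17. 17⁻¹ ≡ 25 (mod 53), so λ ≡ 38·25 ≡ 49.
  x = λ² - 50 - 50 = 2401 - 100 ≡ 22; y = λ·(50 - 22) - 35 ≡ 12. → (22, 12)
add P: (22, 12) + (17, 48). λ = (48 - 12)/(17 - 22) ≡ 36/48 mod 53. 48⁻¹ ≡ 21 (mod 53) since 48·21 = 1008 ≡ 1, so λ ≡ 14.
  x = λ² - 22 - 17 = 196 - 39 ≡ 51; y = λ·(22 - 51) - 12 ≡ 6. → (51, 6)

(51, 6)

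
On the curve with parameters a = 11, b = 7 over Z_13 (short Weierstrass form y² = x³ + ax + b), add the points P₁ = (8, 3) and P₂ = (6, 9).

(8, 10)

(8, 3) + (6, 9). λ = (9 - 3)/(6 - 8) ≡ 6/11 mod 13. 11⁻¹ ≡ 6 (mod 13) since 11·6 = 66 ≡ 1, so λ ≡ 10.
  x = λ² - 8 - 6 = 100 - 14 ≡ 8; y = λ·(8 - 8) - 3 ≡ 10. → (8, 10)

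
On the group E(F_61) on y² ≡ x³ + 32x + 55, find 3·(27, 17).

Write Q = (27, 17).
Repeated addition: build up to 3Q.
2Q: tangent at (27, 17): λ = (3·27² + 32)/(2·17) ≡ 23/34. 34⁻¹ ≡ 9 (mod 61), so λ ≡ 23·9 ≡ 24.
  x = λ² - 27 - 27 = 576 - 54 ≡ 34; y = λ·(27 - 34) - 17 ≡ 59. → (34, 59)
3Q: (34, 59) + (27, 17). λ = (17 - 59)/(27 - 34) ≡ 19/54 mod 61. 54⁻¹ ≡ 26 (mod 61) since 54·26 = 1404 ≡ 1, so λ ≡ 6.
  x = λ² - 34 - 27 = 36 - 61 ≡ 36; y = λ·(34 - 36) - 59 ≡ 51. → (36, 51)

(36, 51)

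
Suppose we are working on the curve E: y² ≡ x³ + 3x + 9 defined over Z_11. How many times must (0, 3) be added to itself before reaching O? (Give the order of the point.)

11

2P: tangent at (0, 3): λ = (3·0² + 3)/(2·3) ≡ 3/6. 6⁻¹ ≡ 2 (mod 11), so λ ≡ 3·2 ≡ 6.
  x = λ² - 0 - 0 = 36 - 0 ≡ 3; y = λ·(0 - 3) - 3 ≡ 1. → (3, 1)
3P: (3, 1) + (0, 3). λ = (3 - 1)/(0 - 3) ≡ 2/8 mod 11. 8⁻¹ ≡ 7 (mod 11), so λ ≡ 3.
  x = λ² - 3 - 0 = 9 - 3 ≡ 6; y = λ·(3 - 6) - 1 ≡ 1. → (6, 1)
4P: (6, 1) + (0, 3). λ = (3 - 1)/(0 - 6) ≡ 2/5 mod 11. 5⁻¹ ≡ 9 (mod 11), so λ ≡ 7.
  x = λ² - 6 - 0 = 49 - 6 ≡ 10; y = λ·(6 - 10) - 1 ≡ 4. → (10, 4)
5P: (10, 4) + (0, 3). λ = (3 - 4)/(0 - 10) ≡ 10/1 mod 11. 1⁻¹ ≡ 1 (mod 11), so λ ≡ 10.
  x = λ² - 10 - 0 = 100 - 10 ≡ 2; y = λ·(10 - 2) - 4 ≡ 10. → (2, 10)
6P: (2, 10) + (0, 3). λ = (3 - 10)/(0 - 2) ≡ 4/9 mod 11. 9⁻¹ ≡ 5 (mod 11) since 9·5 = 45 ≡ 1, so λ ≡ 9.
  x = λ² - 2 - 0 = 81 - 2 ≡ 2; y = λ·(2 - 2) - 10 ≡ 1. → (2, 1)
7P: (2, 1) + (0, 3). λ = (3 - 1)/(0 - 2) ≡ 2/9 mod 11. 9⁻¹ ≡ 5 (mod 11), so λ ≡ 10.
  x = λ² - 2 - 0 = 100 - 2 ≡ 10; y = λ·(2 - 10) - 1 ≡ 7. → (10, 7)
8P: (10, 7) + (0, 3). λ = (3 - 7)/(0 - 10) ≡ 7/1 mod 11. 1⁻¹ ≡ 1 (mod 11), so λ ≡ 7.
  x = λ² - 10 - 0 = 49 - 10 ≡ 6; y = λ·(10 - 6) - 7 ≡ 10. → (6, 10)
9P: (6, 10) + (0, 3). λ = (3 - 10)/(0 - 6) ≡ 4/5 mod 11. 5⁻¹ ≡ 9 (mod 11) since 5·9 = 45 ≡ 1, so λ ≡ 3.
  x = λ² - 6 - 0 = 9 - 6 ≡ 3; y = λ·(6 - 3) - 10 ≡ 10. → (3, 10)
10P: (3, 10) + (0, 3). λ = (3 - 10)/(0 - 3) ≡ 4/8 mod 11. 8⁻¹ ≡ 7 (mod 11), so λ ≡ 6.
  x = λ² - 3 - 0 = 36 - 3 ≡ 0; y = λ·(3 - 0) - 10 ≡ 8. → (0, 8)
11P: (0, 8) + (0, 3): same x and y₁ ≡ -y₂, so the sum is O.
11P = O, so the order is 11.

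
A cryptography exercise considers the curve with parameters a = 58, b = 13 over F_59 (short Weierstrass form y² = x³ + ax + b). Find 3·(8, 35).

(8, 24)

Write G = (8, 35).
Repeated addition: build up to 3G.
2G: tangent at (8, 35): λ = (3·8² + 58)/(2·35) ≡ 14/11. 11⁻¹ ≡ 43 (mod 59), so λ ≡ 14·43 ≡ 12.
  x = λ² - 8 - 8 = 144 - 16 ≡ 10; y = λ·(8 - 10) - 35 ≡ 0. → (10, 0)
3G: (10, 0) + (8, 35). λ = (35 - 0)/(8 - 10) ≡ 35/57 mod 59. 57⁻¹ ≡ 29 (mod 59), so λ ≡ 12.
  x = λ² - 10 - 8 = 144 - 18 ≡ 8; y = λ·(10 - 8) - 0 ≡ 24. → (8, 24)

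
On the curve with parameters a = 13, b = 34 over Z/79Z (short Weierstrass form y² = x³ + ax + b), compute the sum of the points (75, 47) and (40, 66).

(75, 47) + (40, 66). λ = (66 - 47)/(40 - 75) ≡ 19/44 mod 79. 44⁻¹ ≡ 9 (mod 79) since 44·9 = 396 ≡ 1, so λ ≡ 13.
  x = λ² - 75 - 40 = 169 - 115 ≡ 54; y = λ·(75 - 54) - 47 ≡ 68. → (54, 68)

(54, 68)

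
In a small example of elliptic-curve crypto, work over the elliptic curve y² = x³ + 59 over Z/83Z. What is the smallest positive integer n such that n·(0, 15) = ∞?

3

2P: tangent at (0, 15): λ = (3·0² + 0)/(2·15) ≡ 0/30. 30⁻¹ ≡ 36 (mod 83) since 30·36 = 1080 ≡ 1, so λ ≡ 0·36 ≡ 0.
  x = λ² - 0 - 0 = 0 - 0 ≡ 0; y = λ·(0 - 0) - 15 ≡ 68. → (0, 68)
3P: (0, 68) + (0, 15): same x and y₁ ≡ -y₂, so the sum is ∞.
3P = ∞, so the order is 3.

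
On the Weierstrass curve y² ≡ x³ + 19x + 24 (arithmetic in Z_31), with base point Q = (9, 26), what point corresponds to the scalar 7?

Double-and-add on 7 = (111)₂. Start with Q = (9, 26) for the leading 1-bit.
double: tangent at (9, 26): λ = (3·9² + 19)/(2·26) ≡ 14/21. 21⁻¹ ≡ 3 (mod 31) since 21·3 = 63 ≡ 1, so λ ≡ 14·3 ≡ 11.
  x = λ² - 9 - 9 = 121 - 18 ≡ 10; y = λ·(9 - 10) - 26 ≡ 25. → (10, 25)
add Q: (10, 25) + (9, 26). λ = (26 - 25)/(9 - 10) ≡ 1/30 mod 31. 30⁻¹ ≡ 30 (mod 31) since 30·30 = 900 ≡ 1, so λ ≡ 30.
  x = λ² - 10 - 9 = 900 - 19 ≡ 13; y = λ·(10 - 13) - 25 ≡ 9. → (13, 9)
double: tangent at (13, 9): λ = (3·13² + 19)/(2·9) ≡ 30/18. 18⁻¹ ≡ 19 (mod 31) since 18·19 = 342 ≡ 1, so λ ≡ 30·19 ≡ 12.
  x = λ² - 13 - 13 = 144 - 26 ≡ 25; y = λ·(13 - 25) - 9 ≡ 2. → (25, 2)
add Q: (25, 2) + (9, 26). λ = (26 - 2)/(9 - 25) ≡ 24/15 mod 31. 15⁻¹ ≡ 29 (mod 31) since 15·29 = 435 ≡ 1, so λ ≡ 14.
  x = λ² - 25 - 9 = 196 - 34 ≡ 7; y = λ·(25 - 7) - 2 ≡ 2. → (7, 2)

(7, 2)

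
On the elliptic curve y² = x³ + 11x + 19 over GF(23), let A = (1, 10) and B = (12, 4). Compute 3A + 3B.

First 3A:
Repeated addition: build up to 3A.
2A: tangent at (1, 10): λ = (3·1² + 11)/(2·10) ≡ 14/20. 20⁻¹ ≡ 15 (mod 23) since 20·15 = 300 ≡ 1, so λ ≡ 14·15 ≡ 3.
  x = λ² - 1 - 1 = 9 - 2 ≡ 7; y = λ·(1 - 7) - 10 ≡ 18. → (7, 18)
3A: (7, 18) + (1, 10). λ = (10 - 18)/(1 - 7) ≡ 15/17 mod 23. 17⁻¹ ≡ 19 (mod 23), so λ ≡ 9.
  x = λ² - 7 - 1 = 81 - 8 ≡ 4; y = λ·(7 - 4) - 18 ≡ 9. → (4, 9)
3A = (4, 9).
Next 3B:
Repeated addition: build up to 3B.
2B: tangent at (12, 4): λ = (3·12² + 11)/(2·4) ≡ 6/8. 8⁻¹ ≡ 3 (mod 23), so λ ≡ 6·3 ≡ 18.
  x = λ² - 12 - 12 = 324 - 24 ≡ 1; y = λ·(12 - 1) - 4 ≡ 10. → (1, 10)
3B: (1, 10) + (12, 4). λ = (4 - 10)/(12 - 1) ≡ 17/11 mod 23. 11⁻¹ ≡ 21 (mod 23), so λ ≡ 12.
  x = λ² - 1 - 12 = 144 - 13 ≡ 16; y = λ·(1 - 16) - 10 ≡ 17. → (16, 17)
3B = (16, 17).
Finally 3A + 3B:
(4, 9) + (16, 17). λ = (17 - 9)/(16 - 4) ≡ 8/12 mod 23. 12⁻¹ ≡ 2 (mod 23), so λ ≡ 16.
  x = λ² - 4 - 16 = 256 - 20 ≡ 6; y = λ·(4 - 6) - 9 ≡ 5. → (6, 5)

(6, 5)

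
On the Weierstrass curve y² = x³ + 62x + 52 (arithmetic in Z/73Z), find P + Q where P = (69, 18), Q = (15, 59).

(69, 18) + (15, 59). λ = (59 - 18)/(15 - 69) ≡ 41/19 mod 73. 19⁻¹ ≡ 50 (mod 73), so λ ≡ 6.
  x = λ² - 69 - 15 = 36 - 84 ≡ 25; y = λ·(69 - 25) - 18 ≡ 27. → (25, 27)

(25, 27)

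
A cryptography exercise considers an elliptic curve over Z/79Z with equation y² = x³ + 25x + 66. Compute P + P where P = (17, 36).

tangent at (17, 36): λ = (3·17² + 25)/(2·36) ≡ 23/72. 72⁻¹ ≡ 45 (mod 79), so λ ≡ 23·45 ≡ 8.
  x = λ² - 17 - 17 = 64 - 34 ≡ 30; y = λ·(17 - 30) - 36 ≡ 18. → (30, 18)

(30, 18)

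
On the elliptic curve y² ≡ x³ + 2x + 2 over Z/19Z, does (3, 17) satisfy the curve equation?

y² = 17² ≡ 4; x³ + 2x + 2 = 35 ≡ 16 (mod 19). 4 ≠ 16.

no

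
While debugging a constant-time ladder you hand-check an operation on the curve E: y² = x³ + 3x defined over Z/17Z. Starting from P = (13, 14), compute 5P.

(4, 5)

Repeated addition: build up to 5P.
2P: tangent at (13, 14): λ = (3·13² + 3)/(2·14) ≡ 0/11. 11⁻¹ ≡ 14 (mod 17) since 11·14 = 154 ≡ 1, so λ ≡ 0·14 ≡ 0.
  x = λ² - 13 - 13 = 0 - 26 ≡ 8; y = λ·(13 - 8) - 14 ≡ 3. → (8, 3)
3P: (8, 3) + (13, 14). λ = (14 - 3)/(13 - 8) ≡ 11/5 mod 17. 5⁻¹ ≡ 7 (mod 17), so λ ≡ 9.
  x = λ² - 8 - 13 = 81 - 21 ≡ 9; y = λ·(8 - 9) - 3 ≡ 5. → (9, 5)
4P: (9, 5) + (13, 14). λ = (14 - 5)/(13 - 9) ≡ 9/4 mod 17. 4⁻¹ ≡ 13 (mod 17), so λ ≡ 15.
  x = λ² - 9 - 13 = 225 - 22 ≡ 16; y = λ·(9 - 16) - 5 ≡ 9. → (16, 9)
5P: (16, 9) + (13, 14). λ = (14 - 9)/(13 - 16) ≡ 5/14 mod 17. 14⁻¹ ≡ 11 (mod 17), so λ ≡ 4.
  x = λ² - 16 - 13 = 16 - 29 ≡ 4; y = λ·(16 - 4) - 9 ≡ 5. → (4, 5)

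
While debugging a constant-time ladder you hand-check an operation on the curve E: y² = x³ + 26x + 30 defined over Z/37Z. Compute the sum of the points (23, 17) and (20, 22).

(5, 27)

(23, 17) + (20, 22). λ = (22 - 17)/(20 - 23) ≡ 5/34 mod 37. 34⁻¹ ≡ 12 (mod 37), so λ ≡ 23.
  x = λ² - 23 - 20 = 529 - 43 ≡ 5; y = λ·(23 - 5) - 17 ≡ 27. → (5, 27)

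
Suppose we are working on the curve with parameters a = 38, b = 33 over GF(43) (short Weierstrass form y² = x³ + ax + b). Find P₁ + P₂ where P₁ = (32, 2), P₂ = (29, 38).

(40, 8)

(32, 2) + (29, 38). λ = (38 - 2)/(29 - 32) ≡ 36/40 mod 43. 40⁻¹ ≡ 14 (mod 43), so λ ≡ 31.
  x = λ² - 32 - 29 = 961 - 61 ≡ 40; y = λ·(32 - 40) - 2 ≡ 8. → (40, 8)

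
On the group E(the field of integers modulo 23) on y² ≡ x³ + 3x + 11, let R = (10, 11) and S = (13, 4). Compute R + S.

(8, 15)

(10, 11) + (13, 4). λ = (4 - 11)/(13 - 10) ≡ 16/3 mod 23. 3⁻¹ ≡ 8 (mod 23) since 3·8 = 24 ≡ 1, so λ ≡ 13.
  x = λ² - 10 - 13 = 169 - 23 ≡ 8; y = λ·(10 - 8) - 11 ≡ 15. → (8, 15)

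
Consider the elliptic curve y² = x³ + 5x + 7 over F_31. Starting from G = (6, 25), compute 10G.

(15, 27)

Double-and-add on 10 = (1010)₂. Start with G = (6, 25) for the leading 1-bit.
double: tangent at (6, 25): λ = (3·6² + 5)/(2·25) ≡ 20/19. 19⁻¹ ≡ 18 (mod 31) since 19·18 = 342 ≡ 1, so λ ≡ 20·18 ≡ 19.
  x = λ² - 6 - 6 = 361 - 12 ≡ 8; y = λ·(6 - 8) - 25 ≡ 30. → (8, 30)
double: tangent at (8, 30): λ = (3·8² + 5)/(2·30) ≡ 11/29. 29⁻¹ ≡ 15 (mod 31) since 29·15 = 435 ≡ 1, so λ ≡ 11·15 ≡ 10.
  x = λ² - 8 - 8 = 100 - 16 ≡ 22; y = λ·(8 - 22) - 30 ≡ 16. → (22, 16)
add G: (22, 16) + (6, 25). λ = (25 - 16)/(6 - 22) ≡ 9/15 mod 31. 15⁻¹ ≡ 29 (mod 31) since 15·29 = 435 ≡ 1, so λ ≡ 13.
  x = λ² - 22 - 6 = 169 - 28 ≡ 17; y = λ·(22 - 17) - 16 ≡ 18. → (17, 18)
double: tangent at (17, 18): λ = (3·17² + 5)/(2·18) ≡ 4/5. 5⁻¹ ≡ 25 (mod 31) since 5·25 = 125 ≡ 1, so λ ≡ 4·25 ≡ 7.
  x = λ² - 17 - 17 = 49 - 34 ≡ 15; y = λ·(17 - 15) - 18 ≡ 27. → (15, 27)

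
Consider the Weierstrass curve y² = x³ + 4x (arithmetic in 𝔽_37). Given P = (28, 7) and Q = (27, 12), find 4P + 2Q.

First 4P:
Repeated addition: build up to 4P.
2P: tangent at (28, 7): λ = (3·28² + 4)/(2·7) ≡ 25/14. 14⁻¹ ≡ 8 (mod 37), so λ ≡ 25·8 ≡ 15.
  x = λ² - 28 - 28 = 225 - 56 ≡ 21; y = λ·(28 - 21) - 7 ≡ 24. → (21, 24)
3P: (21, 24) + (28, 7). λ = (7 - 24)/(28 - 21) ≡ 20/7 mod 37. 7⁻¹ ≡ 16 (mod 37), so λ ≡ 24.
  x = λ² - 21 - 28 = 576 - 49 ≡ 9; y = λ·(21 - 9) - 24 ≡ 5. → (9, 5)
4P: (9, 5) + (28, 7). λ = (7 - 5)/(28 - 9) ≡ 2/19 mod 37. 19⁻¹ ≡ 2 (mod 37), so λ ≡ 4.
  x = λ² - 9 - 28 = 16 - 37 ≡ 16; y = λ·(9 - 16) - 5 ≡ 4. → (16, 4)
4P = (16, 4).
Next 2Q:
Repeated addition: build up to 2Q.
2Q: tangent at (27, 12): λ = (3·27² + 4)/(2·12) ≡ 8/24. 24⁻¹ ≡ 17 (mod 37) since 24·17 = 408 ≡ 1, so λ ≡ 8·17 ≡ 25.
  x = λ² - 27 - 27 = 625 - 54 ≡ 16; y = λ·(27 - 16) - 12 ≡ 4. → (16, 4)
2Q = (16, 4).
Finally 4P + 2Q:
tangent at (16, 4): λ = (3·16² + 4)/(2·4) ≡ 32/8. 8⁻¹ ≡ 14 (mod 37), so λ ≡ 32·14 ≡ 4.
  x = λ² - 16 - 16 = 16 - 32 ≡ 21; y = λ·(16 - 21) - 4 ≡ 13. → (21, 13)

(21, 13)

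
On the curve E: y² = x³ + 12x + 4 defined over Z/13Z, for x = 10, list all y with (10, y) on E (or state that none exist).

x³ + 12x + 4 = 1124 ≡ 6 (mod 13).
6 is a non-residue mod 13; no y exists.

none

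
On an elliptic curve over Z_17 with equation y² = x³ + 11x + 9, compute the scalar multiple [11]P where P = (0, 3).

(4, 7)

Double-and-add on 11 = (1011)₂. Start with P = (0, 3) for the leading 1-bit.
double: tangent at (0, 3): λ = (3·0² + 11)/(2·3) ≡ 11/6. 6⁻¹ ≡ 3 (mod 17), so λ ≡ 11·3 ≡ 16.
  x = λ² - 0 - 0 = 256 - 0 ≡ 1; y = λ·(0 - 1) - 3 ≡ 15. → (1, 15)
double: tangent at (1, 15): λ = (3·1² + 11)/(2·15) ≡ 14/13. 13⁻¹ ≡ 4 (mod 17), so λ ≡ 14·4 ≡ 5.
  x = λ² - 1 - 1 = 25 - 2 ≡ 6; y = λ·(1 - 6) - 15 ≡ 11. → (6, 11)
add P: (6, 11) + (0, 3). λ = (3 - 11)/(0 - 6) ≡ 9/11 mod 17. 11⁻¹ ≡ 14 (mod 17), so λ ≡ 7.
  x = λ² - 6 - 0 = 49 - 6 ≡ 9; y = λ·(6 - 9) - 11 ≡ 2. → (9, 2)
double: tangent at (9, 2): λ = (3·9² + 11)/(2·2) ≡ 16/4. 4⁻¹ ≡ 13 (mod 17) since 4·13 = 52 ≡ 1, so λ ≡ 16·13 ≡ 4.
  x = λ² - 9 - 9 = 16 - 18 ≡ 15; y = λ·(9 - 15) - 2 ≡ 8. → (15, 8)
add P: (15, 8) + (0, 3). λ = (3 - 8)/(0 - 15) ≡ 12/2 mod 17. 2⁻¹ ≡ 9 (mod 17) since 2·9 = 18 ≡ 1, so λ ≡ 6.
  x = λ² - 15 - 0 = 36 - 15 ≡ 4; y = λ·(15 - 4) - 8 ≡ 7. → (4, 7)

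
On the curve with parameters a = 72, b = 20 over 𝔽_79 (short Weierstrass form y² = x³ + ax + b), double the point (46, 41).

(36, 29)

tangent at (46, 41): λ = (3·46² + 72)/(2·41) ≡ 21/3. 3⁻¹ ≡ 53 (mod 79), so λ ≡ 21·53 ≡ 7.
  x = λ² - 46 - 46 = 49 - 92 ≡ 36; y = λ·(46 - 36) - 41 ≡ 29. → (36, 29)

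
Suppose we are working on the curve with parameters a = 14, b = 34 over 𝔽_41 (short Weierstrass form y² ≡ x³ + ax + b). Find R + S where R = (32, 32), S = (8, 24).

(33, 36)

(32, 32) + (8, 24). λ = (24 - 32)/(8 - 32) ≡ 33/17 mod 41. 17⁻¹ ≡ 29 (mod 41), so λ ≡ 14.
  x = λ² - 32 - 8 = 196 - 40 ≡ 33; y = λ·(32 - 33) - 32 ≡ 36. → (33, 36)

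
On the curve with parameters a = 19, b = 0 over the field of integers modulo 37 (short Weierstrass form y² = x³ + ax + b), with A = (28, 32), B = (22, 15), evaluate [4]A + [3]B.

(35, 18)

First 4A:
Repeated addition: build up to 4A.
2A: tangent at (28, 32): λ = (3·28² + 19)/(2·32) ≡ 3/27. 27⁻¹ ≡ 11 (mod 37), so λ ≡ 3·11 ≡ 33.
  x = λ² - 28 - 28 = 1089 - 56 ≡ 34; y = λ·(28 - 34) - 32 ≡ 29. → (34, 29)
3A: (34, 29) + (28, 32). λ = (32 - 29)/(28 - 34) ≡ 3/31 mod 37. 31⁻¹ ≡ 6 (mod 37), so λ ≡ 18.
  x = λ² - 34 - 28 = 324 - 62 ≡ 3; y = λ·(34 - 3) - 29 ≡ 11. → (3, 11)
4A: (3, 11) + (28, 32). λ = (32 - 11)/(28 - 3) ≡ 21/25 mod 37. 25⁻¹ ≡ 3 (mod 37) since 25·3 = 75 ≡ 1, so λ ≡ 26.
  x = λ² - 3 - 28 = 676 - 31 ≡ 16; y = λ·(3 - 16) - 11 ≡ 21. → (16, 21)
4A = (16, 21).
Next 3B:
Repeated addition: build up to 3B.
2B: tangent at (22, 15): λ = (3·22² + 19)/(2·15) ≡ 28/30. 30⁻¹ ≡ 21 (mod 37), so λ ≡ 28·21 ≡ 33.
  x = λ² - 22 - 22 = 1089 - 44 ≡ 9; y = λ·(22 - 9) - 15 ≡ 7. → (9, 7)
3B: (9, 7) + (22, 15). λ = (15 - 7)/(22 - 9) ≡ 8/13 mod 37. 13⁻¹ ≡ 20 (mod 37) since 13·20 = 260 ≡ 1, so λ ≡ 12.
  x = λ² - 9 - 22 = 144 - 31 ≡ 2; y = λ·(9 - 2) - 7 ≡ 3. → (2, 3)
3B = (2, 3).
Finally 4A + 3B:
(16, 21) + (2, 3). λ = (3 - 21)/(2 - 16) ≡ 19/23 mod 37. 23⁻¹ ≡ 29 (mod 37) since 23·29 = 667 ≡ 1, so λ ≡ 33.
  x = λ² - 16 - 2 = 1089 - 18 ≡ 35; y = λ·(16 - 35) - 21 ≡ 18. → (35, 18)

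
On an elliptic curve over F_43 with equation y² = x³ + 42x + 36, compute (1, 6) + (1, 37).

O

The two points share x = 1 and their y-coordinates satisfy 6 + 37 ≡ 0 (mod 43), so they are inverses. Their sum is 𝒪.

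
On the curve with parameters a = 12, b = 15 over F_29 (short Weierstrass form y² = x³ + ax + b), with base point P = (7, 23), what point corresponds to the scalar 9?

Repeated addition: build up to 9P.
2P: tangent at (7, 23): λ = (3·7² + 12)/(2·23) ≡ 14/17. 17⁻¹ ≡ 12 (mod 29), so λ ≡ 14·12 ≡ 23.
  x = λ² - 7 - 7 = 529 - 14 ≡ 22; y = λ·(7 - 22) - 23 ≡ 9. → (22, 9)
3P: (22, 9) + (7, 23). λ = (23 - 9)/(7 - 22) ≡ 14/14 mod 29. 14⁻¹ ≡ 27 (mod 29), so λ ≡ 1.
  x = λ² - 22 - 7 = 1 - 29 ≡ 1; y = λ·(22 - 1) - 9 ≡ 12. → (1, 12)
4P: (1, 12) + (7, 23). λ = (23 - 12)/(7 - 1) ≡ 11/6 mod 29. 6⁻¹ ≡ 5 (mod 29), so λ ≡ 26.
  x = λ² - 1 - 7 = 676 - 8 ≡ 1; y = λ·(1 - 1) - 12 ≡ 17. → (1, 17)
5P: (1, 17) + (7, 23). λ = (23 - 17)/(7 - 1) ≡ 6/6 mod 29. 6⁻¹ ≡ 5 (mod 29) since 6·5 = 30 ≡ 1, so λ ≡ 1.
  x = λ² - 1 - 7 = 1 - 8 ≡ 22; y = λ·(1 - 22) - 17 ≡ 20. → (22, 20)
6P: (22, 20) + (7, 23). λ = (23 - 20)/(7 - 22) ≡ 3/14 mod 29. 14⁻¹ ≡ 27 (mod 29) since 14·27 = 378 ≡ 1, so λ ≡ 23.
  x = λ² - 22 - 7 = 529 - 29 ≡ 7; y = λ·(22 - 7) - 20 ≡ 6. → (7, 6)
7P: (7, 6) + (7, 23): same x and y₁ ≡ -y₂, so the sum is O.
8P: O + (7, 23) = (7, 23) (identity).
9P: tangent at (7, 23): λ = (3·7² + 12)/(2·23) ≡ 14/17. 17⁻¹ ≡ 12 (mod 29), so λ ≡ 14·12 ≡ 23.
  x = λ² - 7 - 7 = 529 - 14 ≡ 22; y = λ·(7 - 22) - 23 ≡ 9. → (22, 9)

(22, 9)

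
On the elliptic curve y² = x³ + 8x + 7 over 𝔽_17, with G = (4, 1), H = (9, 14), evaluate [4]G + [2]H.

First 4G:
Double-and-add on 4 = (100)₂. Start with G = (4, 1) for the leading 1-bit.
double: tangent at (4, 1): λ = (3·4² + 8)/(2·1) ≡ 5/2. 2⁻¹ ≡ 9 (mod 17), so λ ≡ 5·9 ≡ 11.
  x = λ² - 4 - 4 = 121 - 8 ≡ 11; y = λ·(4 - 11) - 1 ≡ 7. → (11, 7)
double: tangent at (11, 7): λ = (3·11² + 8)/(2·7) ≡ 14/14. 14⁻¹ ≡ 11 (mod 17), so λ ≡ 14·11 ≡ 1.
  x = λ² - 11 - 11 = 1 - 22 ≡ 13; y = λ·(11 - 13) - 7 ≡ 8. → (13, 8)
4G = (13, 8).
Next 2H:
Repeated addition: build up to 2H.
2H: tangent at (9, 14): λ = (3·9² + 8)/(2·14) ≡ 13/11. 11⁻¹ ≡ 14 (mod 17), so λ ≡ 13·14 ≡ 12.
  x = λ² - 9 - 9 = 144 - 18 ≡ 7; y = λ·(9 - 7) - 14 ≡ 10. → (7, 10)
2H = (7, 10).
Finally 4G + 2H:
(13, 8) + (7, 10). λ = (10 - 8)/(7 - 13) ≡ 2/11 mod 17. 11⁻¹ ≡ 14 (mod 17), so λ ≡ 11.
  x = λ² - 13 - 7 = 121 - 20 ≡ 16; y = λ·(13 - 16) - 8 ≡ 10. → (16, 10)

(16, 10)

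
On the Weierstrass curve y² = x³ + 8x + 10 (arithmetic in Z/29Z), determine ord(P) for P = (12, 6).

7

2P: tangent at (12, 6): λ = (3·12² + 8)/(2·6) ≡ 5/12. 12⁻¹ ≡ 17 (mod 29) since 12·17 = 204 ≡ 1, so λ ≡ 5·17 ≡ 27.
  x = λ² - 12 - 12 = 729 - 24 ≡ 9; y = λ·(12 - 9) - 6 ≡ 17. → (9, 17)
3P: (9, 17) + (12, 6). λ = (6 - 17)/(12 - 9) ≡ 18/3 mod 29. 3⁻¹ ≡ 10 (mod 29), so λ ≡ 6.
  x = λ² - 9 - 12 = 36 - 21 ≡ 15; y = λ·(9 - 15) - 17 ≡ 5. → (15, 5)
4P: (15, 5) + (12, 6). λ = (6 - 5)/(12 - 15) ≡ 1/26 mod 29. 26⁻¹ ≡ 19 (mod 29) since 26·19 = 494 ≡ 1, so λ ≡ 19.
  x = λ² - 15 - 12 = 361 - 27 ≡ 15; y = λ·(15 - 15) - 5 ≡ 24. → (15, 24)
5P: (15, 24) + (12, 6). λ = (6 - 24)/(12 - 15) ≡ 11/26 mod 29. 26⁻¹ ≡ 19 (mod 29) since 26·19 = 494 ≡ 1, so λ ≡ 6.
  x = λ² - 15 - 12 = 36 - 27 ≡ 9; y = λ·(15 - 9) - 24 ≡ 12. → (9, 12)
6P: (9, 12) + (12, 6). λ = (6 - 12)/(12 - 9) ≡ 23/3 mod 29. 3⁻¹ ≡ 10 (mod 29), so λ ≡ 27.
  x = λ² - 9 - 12 = 729 - 21 ≡ 12; y = λ·(9 - 12) - 12 ≡ 23. → (12, 23)
7P: (12, 23) + (12, 6): same x and y₁ ≡ -y₂, so the sum is ∞.
7P = ∞, so the order is 7.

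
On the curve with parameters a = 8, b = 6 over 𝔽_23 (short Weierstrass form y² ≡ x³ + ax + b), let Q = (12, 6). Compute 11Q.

(12, 17)

Repeated addition: build up to 11Q.
2Q: tangent at (12, 6): λ = (3·12² + 8)/(2·6) ≡ 3/12. 12⁻¹ ≡ 2 (mod 23), so λ ≡ 3·2 ≡ 6.
  x = λ² - 12 - 12 = 36 - 24 ≡ 12; y = λ·(12 - 12) - 6 ≡ 17. → (12, 17)
3Q: (12, 17) + (12, 6): same x and y₁ ≡ -y₂, so the sum is 𝒪.
4Q: 𝒪 + (12, 6) = (12, 6) (identity).
5Q: tangent at (12, 6): λ = (3·12² + 8)/(2·6) ≡ 3/12. 12⁻¹ ≡ 2 (mod 23), so λ ≡ 3·2 ≡ 6.
  x = λ² - 12 - 12 = 36 - 24 ≡ 12; y = λ·(12 - 12) - 6 ≡ 17. → (12, 17)
6Q: (12, 17) + (12, 6): same x and y₁ ≡ -y₂, so the sum is 𝒪.
7Q: 𝒪 + (12, 6) = (12, 6) (identity).
8Q: tangent at (12, 6): λ = (3·12² + 8)/(2·6) ≡ 3/12. 12⁻¹ ≡ 2 (mod 23), so λ ≡ 3·2 ≡ 6.
  x = λ² - 12 - 12 = 36 - 24 ≡ 12; y = λ·(12 - 12) - 6 ≡ 17. → (12, 17)
9Q: (12, 17) + (12, 6): same x and y₁ ≡ -y₂, so the sum is 𝒪.
10Q: 𝒪 + (12, 6) = (12, 6) (identity).
11Q: tangent at (12, 6): λ = (3·12² + 8)/(2·6) ≡ 3/12. 12⁻¹ ≡ 2 (mod 23) since 12·2 = 24 ≡ 1, so λ ≡ 3·2 ≡ 6.
  x = λ² - 12 - 12 = 36 - 24 ≡ 12; y = λ·(12 - 12) - 6 ≡ 17. → (12, 17)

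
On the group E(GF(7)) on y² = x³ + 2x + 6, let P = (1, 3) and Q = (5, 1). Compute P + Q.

(3, 5)

(1, 3) + (5, 1). λ = (1 - 3)/(5 - 1) ≡ 5/4 mod 7. 4⁻¹ ≡ 2 (mod 7) since 4·2 = 8 ≡ 1, so λ ≡ 3.
  x = λ² - 1 - 5 = 9 - 6 ≡ 3; y = λ·(1 - 3) - 3 ≡ 5. → (3, 5)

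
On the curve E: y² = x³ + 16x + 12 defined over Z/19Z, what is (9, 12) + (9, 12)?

(6, 18)

tangent at (9, 12): λ = (3·9² + 16)/(2·12) ≡ 12/5. 5⁻¹ ≡ 4 (mod 19), so λ ≡ 12·4 ≡ 10.
  x = λ² - 9 - 9 = 100 - 18 ≡ 6; y = λ·(9 - 6) - 12 ≡ 18. → (6, 18)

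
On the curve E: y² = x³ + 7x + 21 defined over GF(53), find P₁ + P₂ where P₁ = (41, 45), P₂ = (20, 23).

(8, 35)

(41, 45) + (20, 23). λ = (23 - 45)/(20 - 41) ≡ 31/32 mod 53. 32⁻¹ ≡ 5 (mod 53), so λ ≡ 49.
  x = λ² - 41 - 20 = 2401 - 61 ≡ 8; y = λ·(41 - 8) - 45 ≡ 35. → (8, 35)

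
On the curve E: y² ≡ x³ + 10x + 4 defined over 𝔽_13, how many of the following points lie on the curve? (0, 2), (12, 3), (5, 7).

(0, 2): 2² ≡ 4, rhs ≡ 4 → on.
(12, 3): 3² ≡ 9, rhs ≡ 6 → off.
(5, 7): 7² ≡ 10, rhs ≡ 10 → on.

2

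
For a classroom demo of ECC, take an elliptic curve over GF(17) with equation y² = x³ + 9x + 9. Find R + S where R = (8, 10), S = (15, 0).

(12, 3)

(8, 10) + (15, 0). λ = (0 - 10)/(15 - 8) ≡ 7/7 mod 17. 7⁻¹ ≡ 5 (mod 17) since 7·5 = 35 ≡ 1, so λ ≡ 1.
  x = λ² - 8 - 15 = 1 - 23 ≡ 12; y = λ·(8 - 12) - 10 ≡ 3. → (12, 3)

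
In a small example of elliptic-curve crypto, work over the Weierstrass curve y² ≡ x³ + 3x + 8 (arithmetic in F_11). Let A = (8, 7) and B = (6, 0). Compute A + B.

(8, 7) + (6, 0). λ = (0 - 7)/(6 - 8) ≡ 4/9 mod 11. 9⁻¹ ≡ 5 (mod 11), so λ ≡ 9.
  x = λ² - 8 - 6 = 81 - 14 ≡ 1; y = λ·(8 - 1) - 7 ≡ 1. → (1, 1)

(1, 1)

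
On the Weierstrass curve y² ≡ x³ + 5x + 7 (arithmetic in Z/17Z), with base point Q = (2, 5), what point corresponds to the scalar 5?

(5, 2)

Double-and-add on 5 = (101)₂. Start with Q = (2, 5) for the leading 1-bit.
double: tangent at (2, 5): λ = (3·2² + 5)/(2·5) ≡ 0/10. 10⁻¹ ≡ 12 (mod 17), so λ ≡ 0·12 ≡ 0.
  x = λ² - 2 - 2 = 0 - 4 ≡ 13; y = λ·(2 - 13) - 5 ≡ 12. → (13, 12)
double: tangent at (13, 12): λ = (3·13² + 5)/(2·12) ≡ 2/7. 7⁻¹ ≡ 5 (mod 17) since 7·5 = 35 ≡ 1, so λ ≡ 2·5 ≡ 10.
  x = λ² - 13 - 13 = 100 - 26 ≡ 6; y = λ·(13 - 6) - 12 ≡ 7. → (6, 7)
add Q: (6, 7) + (2, 5). λ = (5 - 7)/(2 - 6) ≡ 15/13 mod 17. 13⁻¹ ≡ 4 (mod 17), so λ ≡ 9.
  x = λ² - 6 - 2 = 81 - 8 ≡ 5; y = λ·(6 - 5) - 7 ≡ 2. → (5, 2)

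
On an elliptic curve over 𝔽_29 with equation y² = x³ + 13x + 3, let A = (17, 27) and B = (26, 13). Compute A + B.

(17, 27) + (26, 13). λ = (13 - 27)/(26 - 17) ≡ 15/9 mod 29. 9⁻¹ ≡ 13 (mod 29), so λ ≡ 21.
  x = λ² - 17 - 26 = 441 - 43 ≡ 21; y = λ·(17 - 21) - 27 ≡ 5. → (21, 5)

(21, 5)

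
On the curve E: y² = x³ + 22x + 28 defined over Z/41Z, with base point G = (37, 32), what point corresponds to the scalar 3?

(36, 11)

Repeated addition: build up to 3G.
2G: tangent at (37, 32): λ = (3·37² + 22)/(2·32) ≡ 29/23. 23⁻¹ ≡ 25 (mod 41), so λ ≡ 29·25 ≡ 28.
  x = λ² - 37 - 37 = 784 - 74 ≡ 13; y = λ·(37 - 13) - 32 ≡ 25. → (13, 25)
3G: (13, 25) + (37, 32). λ = (32 - 25)/(37 - 13) ≡ 7/24 mod 41. 24⁻¹ ≡ 12 (mod 41), so λ ≡ 2.
  x = λ² - 13 - 37 = 4 - 50 ≡ 36; y = λ·(13 - 36) - 25 ≡ 11. → (36, 11)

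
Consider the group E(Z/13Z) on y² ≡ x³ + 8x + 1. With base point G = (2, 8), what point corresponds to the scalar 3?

Repeated addition: build up to 3G.
2G: tangent at (2, 8): λ = (3·2² + 8)/(2·8) ≡ 7/3. 3⁻¹ ≡ 9 (mod 13), so λ ≡ 7·9 ≡ 11.
  x = λ² - 2 - 2 = 121 - 4 ≡ 0; y = λ·(2 - 0) - 8 ≡ 1. → (0, 1)
3G: (0, 1) + (2, 8). λ = (8 - 1)/(2 - 0) ≡ 7/2 mod 13. 2⁻¹ ≡ 7 (mod 13), so λ ≡ 10.
  x = λ² - 0 - 2 = 100 - 2 ≡ 7; y = λ·(0 - 7) - 1 ≡ 7. → (7, 7)

(7, 7)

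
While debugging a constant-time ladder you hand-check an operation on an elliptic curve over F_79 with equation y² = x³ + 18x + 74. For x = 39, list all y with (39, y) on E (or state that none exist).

23, 56

x³ + 18x + 74 = 60095 ≡ 55 (mod 79).
Square roots of 55 mod 79: 23 and 56 (since 23² = 529 ≡ 55).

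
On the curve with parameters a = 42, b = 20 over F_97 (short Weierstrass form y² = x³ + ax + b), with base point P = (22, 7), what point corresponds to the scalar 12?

(53, 26)

Repeated addition: build up to 12P.
2P: tangent at (22, 7): λ = (3·22² + 42)/(2·7) ≡ 39/14. 14⁻¹ ≡ 7 (mod 97), so λ ≡ 39·7 ≡ 79.
  x = λ² - 22 - 22 = 6241 - 44 ≡ 86; y = λ·(22 - 86) - 7 ≡ 78. → (86, 78)
3P: (86, 78) + (22, 7). λ = (7 - 78)/(22 - 86) ≡ 26/33 mod 97. 33⁻¹ ≡ 50 (mod 97) since 33·50 = 1650 ≡ 1, so λ ≡ 39.
  x = λ² - 86 - 22 = 1521 - 108 ≡ 55; y = λ·(86 - 55) - 78 ≡ 64. → (55, 64)
4P: (55, 64) + (22, 7). λ = (7 - 64)/(22 - 55) ≡ 40/64 mod 97. 64⁻¹ ≡ 47 (mod 97), so λ ≡ 37.
  x = λ² - 55 - 22 = 1369 - 77 ≡ 31; y = λ·(55 - 31) - 64 ≡ 48. → (31, 48)
5P: (31, 48) + (22, 7). λ = (7 - 48)/(22 - 31) ≡ 56/88 mod 97. 88⁻¹ ≡ 43 (mod 97) since 88·43 = 3784 ≡ 1, so λ ≡ 80.
  x = λ² - 31 - 22 = 6400 - 53 ≡ 42; y = λ·(31 - 42) - 48 ≡ 42. → (42, 42)
6P: (42, 42) + (22, 7). λ = (7 - 42)/(22 - 42) ≡ 62/77 mod 97. 77⁻¹ ≡ 63 (mod 97) since 77·63 = 4851 ≡ 1, so λ ≡ 26.
  x = λ² - 42 - 22 = 676 - 64 ≡ 30; y = λ·(42 - 30) - 42 ≡ 76. → (30, 76)
7P: (30, 76) + (22, 7). λ = (7 - 76)/(22 - 30) ≡ 28/89 mod 97. 89⁻¹ ≡ 12 (mod 97) since 89·12 = 1068 ≡ 1, so λ ≡ 45.
  x = λ² - 30 - 22 = 2025 - 52 ≡ 33; y = λ·(30 - 33) - 76 ≡ 80. → (33, 80)
8P: (33, 80) + (22, 7). λ = (7 - 80)/(22 - 33) ≡ 24/86 mod 97. 86⁻¹ ≡ 44 (mod 97) since 86·44 = 3784 ≡ 1, so λ ≡ 86.
  x = λ² - 33 - 22 = 7396 - 55 ≡ 66; y = λ·(33 - 66) - 80 ≡ 89. → (66, 89)
9P: (66, 89) + (22, 7). λ = (7 - 89)/(22 - 66) ≡ 15/53 mod 97. 53⁻¹ ≡ 11 (mod 97), so λ ≡ 68.
  x = λ² - 66 - 22 = 4624 - 88 ≡ 74; y = λ·(66 - 74) - 89 ≡ 46. → (74, 46)
10P: (74, 46) + (22, 7). λ = (7 - 46)/(22 - 74) ≡ 58/45 mod 97. 45⁻¹ ≡ 69 (mod 97) since 45·69 = 3105 ≡ 1, so λ ≡ 25.
  x = λ² - 74 - 22 = 625 - 96 ≡ 44; y = λ·(74 - 44) - 46 ≡ 25. → (44, 25)
11P: (44, 25) + (22, 7). λ = (7 - 25)/(22 - 44) ≡ 79/75 mod 97. 75⁻¹ ≡ 22 (mod 97), so λ ≡ 89.
  x = λ² - 44 - 22 = 7921 - 66 ≡ 95; y = λ·(44 - 95) - 25 ≡ 92. → (95, 92)
12P: (95, 92) + (22, 7). λ = (7 - 92)/(22 - 95) ≡ 12/24 mod 97. 24⁻¹ ≡ 93 (mod 97), so λ ≡ 49.
  x = λ² - 95 - 22 = 2401 - 117 ≡ 53; y = λ·(95 - 53) - 92 ≡ 26. → (53, 26)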